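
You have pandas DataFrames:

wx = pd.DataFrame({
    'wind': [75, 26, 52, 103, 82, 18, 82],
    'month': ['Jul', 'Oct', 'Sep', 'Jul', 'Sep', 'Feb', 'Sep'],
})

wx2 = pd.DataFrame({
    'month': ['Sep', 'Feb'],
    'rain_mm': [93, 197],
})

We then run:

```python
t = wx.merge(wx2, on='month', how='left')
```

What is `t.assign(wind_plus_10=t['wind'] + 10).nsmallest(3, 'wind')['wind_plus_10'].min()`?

28

merge on 'month' (how='left') → 7 rows:
   wind month  rain_mm
0    75   Jul      NaN
1    26   Oct      NaN
2    52   Sep     93.0
3   103   Jul      NaN
4    82   Sep     93.0
5    18   Feb    197.0
6    82   Sep     93.0
add column wind_plus_10 = t['wind'] + 10:
   wind month  rain_mm  wind_plus_10
0    75   Jul      NaN            85
1    26   Oct      NaN            36
2    52   Sep     93.0            62
3   103   Jul      NaN           113
4    82   Sep     93.0            92
5    18   Feb    197.0            28
6    82   Sep     93.0            92
take 3 rows with smallest wind:
   wind month  rain_mm  wind_plus_10
5    18   Feb    197.0            28
1    26   Oct      NaN            36
2    52   Sep     93.0            62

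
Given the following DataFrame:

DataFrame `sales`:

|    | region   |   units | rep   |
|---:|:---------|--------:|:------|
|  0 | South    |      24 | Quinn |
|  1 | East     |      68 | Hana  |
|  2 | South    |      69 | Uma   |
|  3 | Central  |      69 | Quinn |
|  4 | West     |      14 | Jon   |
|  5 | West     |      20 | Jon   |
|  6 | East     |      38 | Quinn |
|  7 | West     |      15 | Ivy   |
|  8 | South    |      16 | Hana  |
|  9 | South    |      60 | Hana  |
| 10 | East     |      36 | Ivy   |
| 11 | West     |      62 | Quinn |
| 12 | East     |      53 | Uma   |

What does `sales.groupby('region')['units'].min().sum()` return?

135

group by region, min of units:
region
Central    69
East       36
South      16
West       14
Name: units, dtype: int64
Then the sum of the resulting series: 135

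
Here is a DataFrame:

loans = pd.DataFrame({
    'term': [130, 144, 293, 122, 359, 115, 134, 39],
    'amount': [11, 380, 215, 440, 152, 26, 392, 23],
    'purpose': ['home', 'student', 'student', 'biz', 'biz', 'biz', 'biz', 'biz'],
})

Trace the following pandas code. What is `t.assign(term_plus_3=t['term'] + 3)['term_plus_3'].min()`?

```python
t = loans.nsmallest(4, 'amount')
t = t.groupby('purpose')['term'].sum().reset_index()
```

take 4 rows with smallest amount:
   term  amount purpose
0   130      11    home
7    39      23     biz
5   115      26     biz
4   359     152     biz
group by purpose, sum of term:
purpose
biz     513
home    130
Name: term, dtype: int64
reset_index():
  purpose  term
0     biz   513
1    home   130
add column term_plus_3 = t['term'] + 3:
  purpose  term  term_plus_3
0     biz   513          516
1    home   130          133
The min of column 'term_plus_3' is 133.

133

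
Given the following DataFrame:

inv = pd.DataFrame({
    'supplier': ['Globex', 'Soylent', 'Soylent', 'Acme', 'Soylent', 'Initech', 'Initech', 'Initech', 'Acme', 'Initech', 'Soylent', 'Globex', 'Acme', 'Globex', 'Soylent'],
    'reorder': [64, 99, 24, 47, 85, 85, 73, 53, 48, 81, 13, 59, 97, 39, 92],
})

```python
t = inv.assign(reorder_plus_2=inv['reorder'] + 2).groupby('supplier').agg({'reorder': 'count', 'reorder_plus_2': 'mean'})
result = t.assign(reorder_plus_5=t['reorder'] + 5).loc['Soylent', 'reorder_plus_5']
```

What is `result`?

add column reorder_plus_2 = inv['reorder'] + 2:
   supplier  reorder  reorder_plus_2
0    Globex       64              66
1   Soylent       99             101
2   Soylent       24              26
3      Acme       47              49
4   Soylent       85              87
5   Initech       85              87
6   Initech       73              75
7   Initech       53              55
8      Acme       48              50
9   Initech       81              83
10  Soylent       13              15
11   Globex       59              61
12     Acme       97              99
13   Globex       39              41
14  Soylent       92              94
group by supplier: count(reorder), mean(reorder_plus_2):
          reorder  reorder_plus_2
supplier                         
Acme            3            66.0
Globex          3            56.0
Initech         4            75.0
Soylent         5            64.6
add column reorder_plus_5 = t['reorder'] + 5:
          reorder  reorder_plus_2  reorder_plus_5
supplier                                         
Acme            3            66.0               8
Globex          3            56.0               8
Initech         4            75.0               9
Soylent         5            64.6              10
value at row 'Soylent', column 'reorder_plus_5' → 10

10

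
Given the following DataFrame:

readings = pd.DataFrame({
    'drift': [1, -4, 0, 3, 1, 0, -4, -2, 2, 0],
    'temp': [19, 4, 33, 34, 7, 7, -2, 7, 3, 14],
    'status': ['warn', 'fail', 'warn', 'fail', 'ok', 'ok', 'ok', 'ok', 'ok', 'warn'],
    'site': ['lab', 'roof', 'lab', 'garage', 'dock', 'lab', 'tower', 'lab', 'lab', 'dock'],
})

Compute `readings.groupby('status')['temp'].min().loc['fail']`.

4

group by status, min of temp:
status
fail     4
ok      -2
warn    14
Name: temp, dtype: int64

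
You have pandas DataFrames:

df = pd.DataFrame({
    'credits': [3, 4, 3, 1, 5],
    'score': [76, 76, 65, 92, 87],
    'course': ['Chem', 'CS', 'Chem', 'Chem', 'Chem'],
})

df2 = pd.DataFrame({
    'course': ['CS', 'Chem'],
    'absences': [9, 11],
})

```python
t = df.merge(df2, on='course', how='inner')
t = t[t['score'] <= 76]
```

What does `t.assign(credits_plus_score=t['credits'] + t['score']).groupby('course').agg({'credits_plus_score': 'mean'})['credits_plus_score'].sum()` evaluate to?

153.5

merge on 'course' (how='inner') → 5 rows:
   credits  score course  absences
0        3     76   Chem        11
1        4     76     CS         9
2        3     65   Chem        11
3        1     92   Chem        11
4        5     87   Chem        11
filter rows where score <= 76:
   credits  score course  absences
0        3     76   Chem        11
1        4     76     CS         9
2        3     65   Chem        11
add column credits_plus_score = t['credits'] + t['score']:
   credits  score course  absences  credits_plus_score
0        3     76   Chem        11                  79
1        4     76     CS         9                  80
2        3     65   Chem        11                  68
group by course, mean of credits_plus_score:
        credits_plus_score
course                    
CS                    80.0
Chem                  73.5
So sum() = 153.5.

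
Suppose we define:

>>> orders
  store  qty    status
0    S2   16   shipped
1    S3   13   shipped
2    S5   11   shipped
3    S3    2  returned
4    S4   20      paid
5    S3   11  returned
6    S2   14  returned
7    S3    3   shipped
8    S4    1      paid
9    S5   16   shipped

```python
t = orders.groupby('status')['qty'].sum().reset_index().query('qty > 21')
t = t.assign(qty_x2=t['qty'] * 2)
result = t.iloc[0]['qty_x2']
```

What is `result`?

54

group by status, sum of qty:
status
paid        21
returned    27
shipped     59
Name: qty, dtype: int64
reset_index():
     status  qty
0      paid   21
1  returned   27
2   shipped   59
filter rows where qty > 21:
     status  qty
1  returned   27
2   shipped   59
add column qty_x2 = t['qty'] * 2:
     status  qty  qty_x2
1  returned   27      54
2   shipped   59     118
Reading off the value at position 0, column 'qty_x2', we get 54.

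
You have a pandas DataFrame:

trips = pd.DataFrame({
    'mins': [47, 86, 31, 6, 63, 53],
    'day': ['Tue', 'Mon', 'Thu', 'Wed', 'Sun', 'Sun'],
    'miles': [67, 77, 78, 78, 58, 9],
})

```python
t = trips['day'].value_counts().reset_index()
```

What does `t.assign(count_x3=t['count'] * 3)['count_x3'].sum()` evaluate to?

18

value_counts of day:
day
Sun    2
Tue    1
Mon    1
Thu    1
Wed    1
Name: count, dtype: int64
reset_index():
   day  count
0  Sun      2
1  Tue      1
2  Mon      1
3  Thu      1
4  Wed      1
add column count_x3 = t['count'] * 3:
   day  count  count_x3
0  Sun      2         6
1  Tue      1         3
2  Mon      1         3
3  Thu      1         3
4  Wed      1         3
Hence 18.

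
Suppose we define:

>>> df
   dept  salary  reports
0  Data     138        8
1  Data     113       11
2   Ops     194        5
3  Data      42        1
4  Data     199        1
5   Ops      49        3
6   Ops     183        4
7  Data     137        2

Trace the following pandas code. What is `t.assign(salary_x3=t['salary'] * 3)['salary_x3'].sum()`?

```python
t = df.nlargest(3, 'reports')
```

1335

take 3 rows with largest reports:
   dept  salary  reports
1  Data     113       11
0  Data     138        8
2   Ops     194        5
add column salary_x3 = t['salary'] * 3:
   dept  salary  reports  salary_x3
1  Data     113       11        339
0  Data     138        8        414
2   Ops     194        5        582
So sum() = 1335.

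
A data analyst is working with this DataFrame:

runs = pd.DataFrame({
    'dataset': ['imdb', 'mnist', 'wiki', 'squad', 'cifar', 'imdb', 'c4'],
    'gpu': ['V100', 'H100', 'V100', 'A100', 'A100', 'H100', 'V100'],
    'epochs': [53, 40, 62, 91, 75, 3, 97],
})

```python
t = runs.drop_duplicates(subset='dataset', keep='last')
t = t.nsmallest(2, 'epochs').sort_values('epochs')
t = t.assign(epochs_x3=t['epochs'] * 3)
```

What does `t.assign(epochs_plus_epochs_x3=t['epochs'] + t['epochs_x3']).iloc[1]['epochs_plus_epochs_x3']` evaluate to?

drop duplicate dataset (keep=last):
  dataset   gpu  epochs
1   mnist  H100      40
2    wiki  V100      62
3   squad  A100      91
4   cifar  A100      75
5    imdb  H100       3
6      c4  V100      97
take 2 rows with smallest epochs:
  dataset   gpu  epochs
5    imdb  H100       3
1   mnist  H100      40
sort by epochs:
  dataset   gpu  epochs
5    imdb  H100       3
1   mnist  H100      40
add column epochs_x3 = t['epochs'] * 3:
  dataset   gpu  epochs  epochs_x3
5    imdb  H100       3          9
1   mnist  H100      40        120
add column epochs_plus_epochs_x3 = t['epochs'] + t['epochs_x3']:
  dataset   gpu  epochs  epochs_x3  epochs_plus_epochs_x3
5    imdb  H100       3          9                     12
1   mnist  H100      40        120                    160
Hence 160.

160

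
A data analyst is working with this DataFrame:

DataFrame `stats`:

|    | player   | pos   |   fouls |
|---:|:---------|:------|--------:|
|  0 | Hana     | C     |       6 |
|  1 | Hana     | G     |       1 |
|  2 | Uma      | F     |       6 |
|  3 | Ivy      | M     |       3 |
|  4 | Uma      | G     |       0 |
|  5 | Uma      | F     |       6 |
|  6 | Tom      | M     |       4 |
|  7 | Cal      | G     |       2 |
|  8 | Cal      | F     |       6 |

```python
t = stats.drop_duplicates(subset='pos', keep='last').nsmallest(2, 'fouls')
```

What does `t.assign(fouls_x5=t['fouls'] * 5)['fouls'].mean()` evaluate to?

3.0

drop duplicate pos (keep=last):
  player pos  fouls
0   Hana   C      6
6    Tom   M      4
7    Cal   G      2
8    Cal   F      6
take 2 rows with smallest fouls:
  player pos  fouls
7    Cal   G      2
6    Tom   M      4
add column fouls_x5 = t['fouls'] * 5:
  player pos  fouls  fouls_x5
7    Cal   G      2        10
6    Tom   M      4        20
So mean() = 3.0.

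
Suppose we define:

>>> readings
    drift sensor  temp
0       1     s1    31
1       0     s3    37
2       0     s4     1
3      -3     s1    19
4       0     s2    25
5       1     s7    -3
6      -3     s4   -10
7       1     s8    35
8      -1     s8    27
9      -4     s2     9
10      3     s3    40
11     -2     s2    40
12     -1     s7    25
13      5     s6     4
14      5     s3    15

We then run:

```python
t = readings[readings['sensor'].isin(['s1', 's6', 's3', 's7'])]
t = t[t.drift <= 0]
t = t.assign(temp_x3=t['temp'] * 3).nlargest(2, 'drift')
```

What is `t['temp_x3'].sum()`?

filter rows where sensor in ['s1', 's6', 's3', 's7']:
    drift sensor  temp
0       1     s1    31
1       0     s3    37
3      -3     s1    19
5       1     s7    -3
10      3     s3    40
12     -1     s7    25
13      5     s6     4
14      5     s3    15
filter rows where drift <= 0:
    drift sensor  temp
1       0     s3    37
3      -3     s1    19
12     -1     s7    25
add column temp_x3 = t['temp'] * 3:
    drift sensor  temp  temp_x3
1       0     s3    37      111
3      -3     s1    19       57
12     -1     s7    25       75
take 2 rows with largest drift:
    drift sensor  temp  temp_x3
1       0     s3    37      111
12     -1     s7    25       75
Then the sum of column 'temp_x3': 186

186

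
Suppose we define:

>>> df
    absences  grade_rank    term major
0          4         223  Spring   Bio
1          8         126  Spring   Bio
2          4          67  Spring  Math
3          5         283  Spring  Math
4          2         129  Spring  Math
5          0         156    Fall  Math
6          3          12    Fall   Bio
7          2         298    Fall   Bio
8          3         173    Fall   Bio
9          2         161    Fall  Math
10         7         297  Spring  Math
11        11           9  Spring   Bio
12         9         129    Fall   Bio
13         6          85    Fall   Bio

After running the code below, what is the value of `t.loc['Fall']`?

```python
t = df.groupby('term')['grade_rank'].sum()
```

1014

group by term, sum of grade_rank:
term
Fall      1014
Spring    1134
Name: grade_rank, dtype: int64
Reading off the value at index 'Fall', we get 1014.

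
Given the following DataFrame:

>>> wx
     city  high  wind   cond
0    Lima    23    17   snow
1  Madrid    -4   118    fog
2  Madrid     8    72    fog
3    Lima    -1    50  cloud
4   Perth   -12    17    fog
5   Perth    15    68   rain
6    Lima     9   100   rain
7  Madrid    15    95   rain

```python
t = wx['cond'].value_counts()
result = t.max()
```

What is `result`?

3

value_counts of cond:
cond
fog      3
rain     3
snow     1
cloud    1
Name: count, dtype: int64
Taking the max of the resulting series gives 3.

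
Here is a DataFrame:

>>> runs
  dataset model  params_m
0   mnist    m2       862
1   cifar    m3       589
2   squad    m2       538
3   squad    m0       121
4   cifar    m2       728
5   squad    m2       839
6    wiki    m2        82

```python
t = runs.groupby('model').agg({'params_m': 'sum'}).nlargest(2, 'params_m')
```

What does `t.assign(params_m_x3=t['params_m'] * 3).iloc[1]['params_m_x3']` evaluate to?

1767

group by model, sum of params_m:
       params_m
model          
m0          121
m2         3049
m3          589
take 2 rows with largest params_m:
       params_m
model          
m2         3049
m3          589
add column params_m_x3 = t['params_m'] * 3:
       params_m  params_m_x3
model                       
m2         3049         9147
m3          589         1767
Reading off the value at position 1, column 'params_m_x3', we get 1767.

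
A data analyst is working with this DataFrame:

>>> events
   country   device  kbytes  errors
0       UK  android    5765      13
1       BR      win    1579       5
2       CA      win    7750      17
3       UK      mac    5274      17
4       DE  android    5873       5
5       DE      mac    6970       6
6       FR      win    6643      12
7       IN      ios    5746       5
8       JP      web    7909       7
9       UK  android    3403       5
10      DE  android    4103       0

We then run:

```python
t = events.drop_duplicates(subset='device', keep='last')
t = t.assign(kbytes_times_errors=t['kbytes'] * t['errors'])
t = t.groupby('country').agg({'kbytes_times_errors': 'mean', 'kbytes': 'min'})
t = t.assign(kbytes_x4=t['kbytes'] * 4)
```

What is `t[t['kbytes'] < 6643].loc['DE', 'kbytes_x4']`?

16412

drop duplicate device (keep=last):
   country   device  kbytes  errors
5       DE      mac    6970       6
6       FR      win    6643      12
7       IN      ios    5746       5
8       JP      web    7909       7
10      DE  android    4103       0
add column kbytes_times_errors = t['kbytes'] * t['errors']:
   country   device  kbytes  errors  kbytes_times_errors
5       DE      mac    6970       6                41820
6       FR      win    6643      12                79716
7       IN      ios    5746       5                28730
8       JP      web    7909       7                55363
10      DE  android    4103       0                    0
group by country: mean(kbytes_times_errors), min(kbytes):
         kbytes_times_errors  kbytes
country                             
DE                   20910.0    4103
FR                   79716.0    6643
IN                   28730.0    5746
JP                   55363.0    7909
add column kbytes_x4 = t['kbytes'] * 4:
         kbytes_times_errors  kbytes  kbytes_x4
country                                        
DE                   20910.0    4103      16412
FR                   79716.0    6643      26572
IN                   28730.0    5746      22984
JP                   55363.0    7909      31636
filter rows where kbytes < 6643:
         kbytes_times_errors  kbytes  kbytes_x4
country                                        
DE                   20910.0    4103      16412
IN                   28730.0    5746      22984
The value at row 'DE', column 'kbytes_x4' is 16412.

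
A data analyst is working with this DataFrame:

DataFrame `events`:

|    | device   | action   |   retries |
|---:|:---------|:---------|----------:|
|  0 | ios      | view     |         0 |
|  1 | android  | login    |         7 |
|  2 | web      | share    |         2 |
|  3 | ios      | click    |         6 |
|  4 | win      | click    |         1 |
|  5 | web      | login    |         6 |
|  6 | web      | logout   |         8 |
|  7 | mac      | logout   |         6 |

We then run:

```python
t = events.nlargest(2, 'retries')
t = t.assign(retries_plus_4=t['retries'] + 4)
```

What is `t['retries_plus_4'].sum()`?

23

take 2 rows with largest retries:
    device  action  retries
6      web  logout        8
1  android   login        7
add column retries_plus_4 = t['retries'] + 4:
    device  action  retries  retries_plus_4
6      web  logout        8              12
1  android   login        7              11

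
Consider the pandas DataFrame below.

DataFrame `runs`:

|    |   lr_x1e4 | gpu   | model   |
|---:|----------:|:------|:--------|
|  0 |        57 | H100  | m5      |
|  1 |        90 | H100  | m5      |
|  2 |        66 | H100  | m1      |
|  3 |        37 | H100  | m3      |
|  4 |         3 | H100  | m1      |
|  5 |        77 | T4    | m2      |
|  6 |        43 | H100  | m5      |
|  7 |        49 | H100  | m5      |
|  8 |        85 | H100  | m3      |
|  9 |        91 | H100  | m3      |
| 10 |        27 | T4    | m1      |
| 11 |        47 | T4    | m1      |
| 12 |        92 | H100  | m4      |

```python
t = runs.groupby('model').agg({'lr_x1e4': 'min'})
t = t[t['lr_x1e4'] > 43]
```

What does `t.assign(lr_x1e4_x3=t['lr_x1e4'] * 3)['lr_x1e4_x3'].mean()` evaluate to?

group by model, min of lr_x1e4:
       lr_x1e4
model         
m1           3
m2          77
m3          37
m4          92
m5          43
filter rows where lr_x1e4 > 43:
       lr_x1e4
model         
m2          77
m4          92
add column lr_x1e4_x3 = t['lr_x1e4'] * 3:
       lr_x1e4  lr_x1e4_x3
model                     
m2          77         231
m4          92         276
Hence 253.5.

253.5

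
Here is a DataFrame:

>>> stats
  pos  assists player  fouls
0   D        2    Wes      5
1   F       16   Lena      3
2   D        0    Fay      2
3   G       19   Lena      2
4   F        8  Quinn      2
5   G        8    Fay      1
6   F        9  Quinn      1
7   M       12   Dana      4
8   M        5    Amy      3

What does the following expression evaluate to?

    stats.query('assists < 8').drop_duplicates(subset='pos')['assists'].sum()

7

filter rows where assists < 8:
  pos  assists player  fouls
0   D        2    Wes      5
2   D        0    Fay      2
8   M        5    Amy      3
drop duplicate pos (keep=first):
  pos  assists player  fouls
0   D        2    Wes      5
8   M        5    Amy      3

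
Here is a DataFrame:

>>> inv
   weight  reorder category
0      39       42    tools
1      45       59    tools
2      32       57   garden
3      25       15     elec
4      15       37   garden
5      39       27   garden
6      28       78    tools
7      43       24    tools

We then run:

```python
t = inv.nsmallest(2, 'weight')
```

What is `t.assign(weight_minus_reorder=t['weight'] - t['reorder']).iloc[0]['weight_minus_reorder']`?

take 2 rows with smallest weight:
   weight  reorder category
4      15       37   garden
3      25       15     elec
add column weight_minus_reorder = t['weight'] - t['reorder']:
   weight  reorder category  weight_minus_reorder
4      15       37   garden                   -22
3      25       15     elec                    10
Finally, value at position 0, column 'weight_minus_reorder' = -22.

-22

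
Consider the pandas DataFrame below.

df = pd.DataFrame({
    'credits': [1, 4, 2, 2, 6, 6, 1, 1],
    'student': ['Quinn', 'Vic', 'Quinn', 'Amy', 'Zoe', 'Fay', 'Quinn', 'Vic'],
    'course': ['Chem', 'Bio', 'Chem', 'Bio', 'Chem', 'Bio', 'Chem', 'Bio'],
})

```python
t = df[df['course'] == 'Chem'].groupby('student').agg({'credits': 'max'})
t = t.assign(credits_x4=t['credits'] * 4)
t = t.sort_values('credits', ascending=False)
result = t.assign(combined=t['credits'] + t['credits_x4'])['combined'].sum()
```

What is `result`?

40

filter rows where course == 'Chem':
   credits student course
0        1   Quinn   Chem
2        2   Quinn   Chem
4        6     Zoe   Chem
6        1   Quinn   Chem
group by student, max of credits:
         credits
student         
Quinn          2
Zoe            6
add column credits_x4 = t['credits'] * 4:
         credits  credits_x4
student                     
Quinn          2           8
Zoe            6          24
sort by credits descending:
         credits  credits_x4
student                     
Zoe            6          24
Quinn          2           8
add column combined = t['credits'] + t['credits_x4']:
         credits  credits_x4  combined
student                               
Zoe            6          24        30
Quinn          2           8        10
The sum of column 'combined' is 40.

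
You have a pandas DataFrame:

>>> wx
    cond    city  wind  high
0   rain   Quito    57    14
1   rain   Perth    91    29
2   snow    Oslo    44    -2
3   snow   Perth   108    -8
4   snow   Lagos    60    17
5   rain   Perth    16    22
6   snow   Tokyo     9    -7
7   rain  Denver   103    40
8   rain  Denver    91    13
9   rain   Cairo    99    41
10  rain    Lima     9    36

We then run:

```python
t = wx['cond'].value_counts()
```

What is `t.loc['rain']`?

value_counts of cond:
cond
rain    7
snow    4
Name: count, dtype: int64
Then the value at index 'rain': 7

7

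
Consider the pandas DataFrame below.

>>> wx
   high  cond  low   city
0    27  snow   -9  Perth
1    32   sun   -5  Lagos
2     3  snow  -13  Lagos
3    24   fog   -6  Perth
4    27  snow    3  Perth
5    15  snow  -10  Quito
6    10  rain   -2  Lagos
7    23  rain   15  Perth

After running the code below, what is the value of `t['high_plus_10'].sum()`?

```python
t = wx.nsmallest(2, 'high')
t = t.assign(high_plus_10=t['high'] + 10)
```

33

take 2 rows with smallest high:
   high  cond  low   city
2     3  snow  -13  Lagos
6    10  rain   -2  Lagos
add column high_plus_10 = t['high'] + 10:
   high  cond  low   city  high_plus_10
2     3  snow  -13  Lagos            13
6    10  rain   -2  Lagos            20
sum of column 'high_plus_10' → 33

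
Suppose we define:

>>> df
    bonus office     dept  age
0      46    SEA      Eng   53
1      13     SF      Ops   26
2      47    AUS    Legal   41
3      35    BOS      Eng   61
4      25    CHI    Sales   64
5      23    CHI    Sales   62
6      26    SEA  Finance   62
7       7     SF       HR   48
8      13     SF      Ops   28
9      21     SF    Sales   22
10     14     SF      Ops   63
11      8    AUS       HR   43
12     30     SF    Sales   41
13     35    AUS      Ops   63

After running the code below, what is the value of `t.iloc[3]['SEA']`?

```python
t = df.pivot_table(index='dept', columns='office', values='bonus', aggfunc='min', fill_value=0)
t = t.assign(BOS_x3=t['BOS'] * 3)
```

0

pivot: rows=dept, cols=office, min(bonus):
office   AUS  BOS  CHI  SEA  SF
dept                           
Eng        0   35    0   46   0
Finance    0    0    0   26   0
HR         8    0    0    0   7
Legal     47    0    0    0   0
Ops       35    0    0    0  13
Sales      0    0   23    0  21
add column BOS_x3 = t['BOS'] * 3:
office   AUS  BOS  CHI  SEA  SF  BOS_x3
dept                                   
Eng        0   35    0   46   0     105
Finance    0    0    0   26   0       0
HR         8    0    0    0   7       0
Legal     47    0    0    0   0       0
Ops       35    0    0    0  13       0
Sales      0    0   23    0  21       0
Finally, value at position 3, column 'SEA' = 0.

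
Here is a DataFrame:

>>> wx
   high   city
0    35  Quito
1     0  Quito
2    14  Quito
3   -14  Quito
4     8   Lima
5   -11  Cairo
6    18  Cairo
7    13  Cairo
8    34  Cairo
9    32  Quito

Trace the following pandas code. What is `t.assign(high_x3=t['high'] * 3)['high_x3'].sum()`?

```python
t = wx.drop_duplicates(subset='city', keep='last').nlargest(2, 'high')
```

drop duplicate city (keep=last):
   high   city
4     8   Lima
8    34  Cairo
9    32  Quito
take 2 rows with largest high:
   high   city
8    34  Cairo
9    32  Quito
add column high_x3 = t['high'] * 3:
   high   city  high_x3
8    34  Cairo      102
9    32  Quito       96
Then the sum of column 'high_x3': 198

198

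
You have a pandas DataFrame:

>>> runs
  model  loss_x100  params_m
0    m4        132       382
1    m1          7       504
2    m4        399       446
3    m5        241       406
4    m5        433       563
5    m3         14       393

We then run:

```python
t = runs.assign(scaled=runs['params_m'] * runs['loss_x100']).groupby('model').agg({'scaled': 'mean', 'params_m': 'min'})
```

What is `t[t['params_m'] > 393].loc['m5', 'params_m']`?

406

add column scaled = runs['params_m'] * runs['loss_x100']:
  model  loss_x100  params_m  scaled
0    m4        132       382   50424
1    m1          7       504    3528
2    m4        399       446  177954
3    m5        241       406   97846
4    m5        433       563  243779
5    m3         14       393    5502
group by model: mean(scaled), min(params_m):
         scaled  params_m
model                    
m1       3528.0       504
m3       5502.0       393
m4     114189.0       382
m5     170812.5       406
filter rows where params_m > 393:
         scaled  params_m
model                    
m1       3528.0       504
m5     170812.5       406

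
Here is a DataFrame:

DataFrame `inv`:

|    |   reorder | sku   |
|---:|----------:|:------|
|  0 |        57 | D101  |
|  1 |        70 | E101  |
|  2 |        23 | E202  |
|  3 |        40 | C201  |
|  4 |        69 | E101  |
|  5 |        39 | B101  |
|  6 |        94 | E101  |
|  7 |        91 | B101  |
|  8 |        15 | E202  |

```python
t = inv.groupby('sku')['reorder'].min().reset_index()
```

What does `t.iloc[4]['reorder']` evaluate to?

group by sku, min of reorder:
sku
B101    39
C201    40
D101    57
E101    69
E202    15
Name: reorder, dtype: int64
reset_index():
    sku  reorder
0  B101       39
1  C201       40
2  D101       57
3  E101       69
4  E202       15
Then the value at position 4, column 'reorder': 15

15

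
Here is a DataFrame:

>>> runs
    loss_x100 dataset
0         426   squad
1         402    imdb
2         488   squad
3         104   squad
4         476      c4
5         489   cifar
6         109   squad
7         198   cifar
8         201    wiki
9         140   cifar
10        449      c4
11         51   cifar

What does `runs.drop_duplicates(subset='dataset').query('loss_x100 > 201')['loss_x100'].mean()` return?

448.25

drop duplicate dataset (keep=first):
   loss_x100 dataset
0        426   squad
1        402    imdb
4        476      c4
5        489   cifar
8        201    wiki
filter rows where loss_x100 > 201:
   loss_x100 dataset
0        426   squad
1        402    imdb
4        476      c4
5        489   cifar
Hence 448.25.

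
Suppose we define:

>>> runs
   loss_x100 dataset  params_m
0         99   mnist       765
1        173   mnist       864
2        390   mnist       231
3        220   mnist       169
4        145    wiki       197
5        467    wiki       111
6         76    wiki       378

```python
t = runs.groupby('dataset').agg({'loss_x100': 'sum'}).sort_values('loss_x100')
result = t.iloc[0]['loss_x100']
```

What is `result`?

group by dataset, sum of loss_x100:
         loss_x100
dataset           
mnist          882
wiki           688
sort by loss_x100:
         loss_x100
dataset           
wiki           688
mnist          882
Then the value at position 0, column 'loss_x100': 688

688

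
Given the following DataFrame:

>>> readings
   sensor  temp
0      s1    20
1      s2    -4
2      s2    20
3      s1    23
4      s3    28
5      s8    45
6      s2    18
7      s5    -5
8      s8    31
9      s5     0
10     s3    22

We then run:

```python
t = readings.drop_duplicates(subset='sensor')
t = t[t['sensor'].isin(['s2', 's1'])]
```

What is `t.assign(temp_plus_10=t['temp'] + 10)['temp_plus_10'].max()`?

30

drop duplicate sensor (keep=first):
  sensor  temp
0     s1    20
1     s2    -4
4     s3    28
5     s8    45
7     s5    -5
filter rows where sensor in ['s2', 's1']:
  sensor  temp
0     s1    20
1     s2    -4
add column temp_plus_10 = t['temp'] + 10:
  sensor  temp  temp_plus_10
0     s1    20            30
1     s2    -4             6
Hence 30.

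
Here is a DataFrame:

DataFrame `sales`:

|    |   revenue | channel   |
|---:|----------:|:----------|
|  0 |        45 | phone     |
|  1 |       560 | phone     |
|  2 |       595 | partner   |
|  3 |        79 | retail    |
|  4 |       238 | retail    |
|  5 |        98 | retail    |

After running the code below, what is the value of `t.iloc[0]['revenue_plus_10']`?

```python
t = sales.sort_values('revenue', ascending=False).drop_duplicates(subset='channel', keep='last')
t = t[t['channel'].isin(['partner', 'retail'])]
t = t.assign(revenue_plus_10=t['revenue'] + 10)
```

sort by revenue descending:
   revenue  channel
2      595  partner
1      560    phone
4      238   retail
5       98   retail
3       79   retail
0       45    phone
drop duplicate channel (keep=last):
   revenue  channel
2      595  partner
3       79   retail
0       45    phone
filter rows where channel in ['partner', 'retail']:
   revenue  channel
2      595  partner
3       79   retail
add column revenue_plus_10 = t['revenue'] + 10:
   revenue  channel  revenue_plus_10
2      595  partner              605
3       79   retail               89
Then the value at position 0, column 'revenue_plus_10': 605

605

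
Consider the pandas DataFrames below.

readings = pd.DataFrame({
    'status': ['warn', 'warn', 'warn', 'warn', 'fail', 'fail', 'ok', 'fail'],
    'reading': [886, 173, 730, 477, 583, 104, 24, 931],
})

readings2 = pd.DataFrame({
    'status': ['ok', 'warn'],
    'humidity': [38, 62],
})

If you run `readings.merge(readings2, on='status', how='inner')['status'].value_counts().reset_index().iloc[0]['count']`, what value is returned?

4

merge on 'status' (how='inner') → 5 rows:
  status  reading  humidity
0   warn      886        62
1   warn      173        62
2   warn      730        62
3   warn      477        62
4     ok       24        38
value_counts of status:
status
warn    4
ok      1
Name: count, dtype: int64
reset_index():
  status  count
0   warn      4
1     ok      1
So iloc[0]['count'] = 4.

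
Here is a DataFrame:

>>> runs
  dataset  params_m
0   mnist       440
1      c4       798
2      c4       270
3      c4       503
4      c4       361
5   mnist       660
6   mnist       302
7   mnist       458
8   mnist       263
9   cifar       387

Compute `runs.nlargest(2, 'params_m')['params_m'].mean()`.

729.0

take 2 rows with largest params_m:
  dataset  params_m
1      c4       798
5   mnist       660
The mean of column 'params_m' is 729.0.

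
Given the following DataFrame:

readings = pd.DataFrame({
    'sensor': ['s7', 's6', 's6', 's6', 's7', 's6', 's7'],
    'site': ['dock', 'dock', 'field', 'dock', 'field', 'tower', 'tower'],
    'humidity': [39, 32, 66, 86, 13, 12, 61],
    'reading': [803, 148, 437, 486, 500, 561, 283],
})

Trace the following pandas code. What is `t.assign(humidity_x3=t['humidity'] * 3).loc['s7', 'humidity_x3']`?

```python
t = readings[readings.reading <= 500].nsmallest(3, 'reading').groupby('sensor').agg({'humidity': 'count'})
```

filter rows where reading <= 500:
  sensor   site  humidity  reading
1     s6   dock        32      148
2     s6  field        66      437
3     s6   dock        86      486
4     s7  field        13      500
6     s7  tower        61      283
take 3 rows with smallest reading:
  sensor   site  humidity  reading
1     s6   dock        32      148
6     s7  tower        61      283
2     s6  field        66      437
group by sensor, count of humidity:
        humidity
sensor          
s6             2
s7             1
add column humidity_x3 = t['humidity'] * 3:
        humidity  humidity_x3
sensor                       
s6             2            6
s7             1            3

3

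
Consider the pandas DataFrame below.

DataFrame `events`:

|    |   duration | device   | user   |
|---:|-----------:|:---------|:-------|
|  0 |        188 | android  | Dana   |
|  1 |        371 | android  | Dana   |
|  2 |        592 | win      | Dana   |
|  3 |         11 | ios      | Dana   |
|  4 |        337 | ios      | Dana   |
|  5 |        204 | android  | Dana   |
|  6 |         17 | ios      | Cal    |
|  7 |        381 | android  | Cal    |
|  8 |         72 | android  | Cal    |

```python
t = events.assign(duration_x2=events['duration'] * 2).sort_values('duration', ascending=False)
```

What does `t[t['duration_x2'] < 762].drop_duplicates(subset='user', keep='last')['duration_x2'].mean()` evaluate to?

28.0

add column duration_x2 = events['duration'] * 2:
   duration   device  user  duration_x2
0       188  android  Dana          376
1       371  android  Dana          742
2       592      win  Dana         1184
3        11      ios  Dana           22
4       337      ios  Dana          674
5       204  android  Dana          408
6        17      ios   Cal           34
7       381  android   Cal          762
8        72  android   Cal          144
sort by duration descending:
   duration   device  user  duration_x2
2       592      win  Dana         1184
7       381  android   Cal          762
1       371  android  Dana          742
4       337      ios  Dana          674
5       204  android  Dana          408
0       188  android  Dana          376
8        72  android   Cal          144
6        17      ios   Cal           34
3        11      ios  Dana           22
filter rows where duration_x2 < 762:
   duration   device  user  duration_x2
1       371  android  Dana          742
4       337      ios  Dana          674
5       204  android  Dana          408
0       188  android  Dana          376
8        72  android   Cal          144
6        17      ios   Cal           34
3        11      ios  Dana           22
drop duplicate user (keep=last):
   duration device  user  duration_x2
6        17    ios   Cal           34
3        11    ios  Dana           22
Then the mean of column 'duration_x2': 28.0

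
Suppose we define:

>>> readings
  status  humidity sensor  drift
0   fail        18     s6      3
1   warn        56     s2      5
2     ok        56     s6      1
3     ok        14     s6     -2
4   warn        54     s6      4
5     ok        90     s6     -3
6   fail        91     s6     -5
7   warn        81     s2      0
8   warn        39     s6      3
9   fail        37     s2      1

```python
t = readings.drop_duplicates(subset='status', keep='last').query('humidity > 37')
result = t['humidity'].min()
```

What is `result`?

39

drop duplicate status (keep=last):
  status  humidity sensor  drift
5     ok        90     s6     -3
8   warn        39     s6      3
9   fail        37     s2      1
filter rows where humidity > 37:
  status  humidity sensor  drift
5     ok        90     s6     -3
8   warn        39     s6      3
So min() = 39.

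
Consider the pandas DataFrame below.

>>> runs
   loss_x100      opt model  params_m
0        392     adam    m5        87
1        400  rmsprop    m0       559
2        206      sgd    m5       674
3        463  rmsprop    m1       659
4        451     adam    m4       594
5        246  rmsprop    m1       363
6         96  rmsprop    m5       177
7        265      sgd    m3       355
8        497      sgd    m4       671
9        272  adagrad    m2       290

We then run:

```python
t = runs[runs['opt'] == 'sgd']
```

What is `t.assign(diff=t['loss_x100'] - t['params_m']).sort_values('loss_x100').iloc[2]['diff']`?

-174

filter rows where opt == 'sgd':
   loss_x100  opt model  params_m
2        206  sgd    m5       674
7        265  sgd    m3       355
8        497  sgd    m4       671
add column diff = t['loss_x100'] - t['params_m']:
   loss_x100  opt model  params_m  diff
2        206  sgd    m5       674  -468
7        265  sgd    m3       355   -90
8        497  sgd    m4       671  -174
sort by loss_x100:
   loss_x100  opt model  params_m  diff
2        206  sgd    m5       674  -468
7        265  sgd    m3       355   -90
8        497  sgd    m4       671  -174
So iloc[2]['diff'] = -174.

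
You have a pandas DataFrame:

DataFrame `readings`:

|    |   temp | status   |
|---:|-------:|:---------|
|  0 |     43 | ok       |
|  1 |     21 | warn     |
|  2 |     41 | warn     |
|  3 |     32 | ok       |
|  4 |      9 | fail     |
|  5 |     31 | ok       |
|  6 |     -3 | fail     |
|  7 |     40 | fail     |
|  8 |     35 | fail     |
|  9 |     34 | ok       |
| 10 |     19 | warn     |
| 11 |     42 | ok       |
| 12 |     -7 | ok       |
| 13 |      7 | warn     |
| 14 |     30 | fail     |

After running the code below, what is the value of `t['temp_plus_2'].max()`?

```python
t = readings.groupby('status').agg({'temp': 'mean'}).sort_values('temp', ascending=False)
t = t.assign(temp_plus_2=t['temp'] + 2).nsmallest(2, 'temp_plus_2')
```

24.2

group by status, mean of temp:
             temp
status           
fail    22.200000
ok      29.166667
warn    22.000000
sort by temp descending:
             temp
status           
ok      29.166667
fail    22.200000
warn    22.000000
add column temp_plus_2 = t['temp'] + 2:
             temp  temp_plus_2
status                        
ok      29.166667    31.166667
fail    22.200000    24.200000
warn    22.000000    24.000000
take 2 rows with smallest temp_plus_2:
        temp  temp_plus_2
status                   
warn    22.0         24.0
fail    22.2         24.2
The max of column 'temp_plus_2' is 24.2.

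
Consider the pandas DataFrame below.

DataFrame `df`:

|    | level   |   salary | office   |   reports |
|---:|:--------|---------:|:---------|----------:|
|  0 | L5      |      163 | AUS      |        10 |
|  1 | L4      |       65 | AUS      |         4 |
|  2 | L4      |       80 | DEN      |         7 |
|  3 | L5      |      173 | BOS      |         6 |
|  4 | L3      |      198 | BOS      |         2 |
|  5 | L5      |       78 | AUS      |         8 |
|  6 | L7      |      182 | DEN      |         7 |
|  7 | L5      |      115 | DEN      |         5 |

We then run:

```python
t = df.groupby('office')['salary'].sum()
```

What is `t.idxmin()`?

AUS

group by office, sum of salary:
office
AUS    306
BOS    371
DEN    377
Name: salary, dtype: int64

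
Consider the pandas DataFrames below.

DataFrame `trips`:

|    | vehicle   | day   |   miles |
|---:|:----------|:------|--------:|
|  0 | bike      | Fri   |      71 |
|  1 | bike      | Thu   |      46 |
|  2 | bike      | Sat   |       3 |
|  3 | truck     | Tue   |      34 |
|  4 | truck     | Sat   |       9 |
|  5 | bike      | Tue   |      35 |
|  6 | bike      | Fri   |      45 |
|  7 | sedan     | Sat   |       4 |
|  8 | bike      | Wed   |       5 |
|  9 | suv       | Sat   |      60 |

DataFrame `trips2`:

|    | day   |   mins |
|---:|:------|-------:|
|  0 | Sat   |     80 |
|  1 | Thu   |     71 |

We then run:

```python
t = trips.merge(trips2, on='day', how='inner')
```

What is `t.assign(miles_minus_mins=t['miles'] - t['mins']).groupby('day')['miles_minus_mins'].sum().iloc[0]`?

merge on 'day' (how='inner') → 5 rows:
  vehicle  day  miles  mins
0    bike  Thu     46    71
1    bike  Sat      3    80
2   truck  Sat      9    80
3   sedan  Sat      4    80
4     suv  Sat     60    80
add column miles_minus_mins = t['miles'] - t['mins']:
  vehicle  day  miles  mins  miles_minus_mins
0    bike  Thu     46    71               -25
1    bike  Sat      3    80               -77
2   truck  Sat      9    80               -71
3   sedan  Sat      4    80               -76
4     suv  Sat     60    80               -20
group by day, sum of miles_minus_mins:
day
Sat   -244
Thu    -25
Name: miles_minus_mins, dtype: int64

-244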